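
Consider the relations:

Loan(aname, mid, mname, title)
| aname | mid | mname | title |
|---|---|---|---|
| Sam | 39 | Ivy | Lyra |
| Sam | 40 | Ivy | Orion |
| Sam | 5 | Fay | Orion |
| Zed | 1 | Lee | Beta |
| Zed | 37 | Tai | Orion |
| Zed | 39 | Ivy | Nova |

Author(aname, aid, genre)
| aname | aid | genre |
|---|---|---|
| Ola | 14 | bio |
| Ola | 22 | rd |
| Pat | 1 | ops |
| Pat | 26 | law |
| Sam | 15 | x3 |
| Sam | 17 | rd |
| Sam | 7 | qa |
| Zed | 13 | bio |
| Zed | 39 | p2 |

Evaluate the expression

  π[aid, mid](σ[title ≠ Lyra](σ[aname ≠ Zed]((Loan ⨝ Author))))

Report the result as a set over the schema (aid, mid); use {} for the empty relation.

Natural join on aname: {(Sam, 39, Ivy, Lyra, 15, x3), (Sam, 39, Ivy, Lyra, 17, rd), (Sam, 39, Ivy, Lyra, 7, qa), (Sam, 40, Ivy, Orion, 15, x3), (Sam, 40, Ivy, Orion, 17, rd), (Sam, 40, Ivy, Orion, 7, qa), (Sam, 5, Fay, Orion, 15, x3), (Sam, 5, Fay, Orion, 17, rd), (Sam, 5, Fay, Orion, 7, qa), (Zed, 1, Lee, Beta, 13, bio), (Zed, 1, Lee, Beta, 39, p2), (Zed, 37, Tai, Orion, 13, bio), (Zed, 37, Tai, Orion, 39, p2), (Zed, 39, Ivy, Nova, 13, bio), (Zed, 39, Ivy, Nova, 39, p2)}
Filtering on aname ≠ Zed leaves {(Sam, 39, Ivy, Lyra, 15, x3), (Sam, 39, Ivy, Lyra, 17, rd), (Sam, 39, Ivy, Lyra, 7, qa), (Sam, 40, Ivy, Orion, 15, x3), (Sam, 40, Ivy, Orion, 17, rd), (Sam, 40, Ivy, Orion, 7, qa), (Sam, 5, Fay, Orion, 15, x3), (Sam, 5, Fay, Orion, 17, rd), (Sam, 5, Fay, Orion, 7, qa)}.
Filtering on title ≠ Lyra leaves {(Sam, 40, Ivy, Orion, 15, x3), (Sam, 40, Ivy, Orion, 17, rd), (Sam, 40, Ivy, Orion, 7, qa), (Sam, 5, Fay, Orion, 15, x3), (Sam, 5, Fay, Orion, 17, rd), (Sam, 5, Fay, Orion, 7, qa)}.
Keep only column(s) aid, mid: {(15, 40), (15, 5), (17, 40), (17, 5), (7, 40), (7, 5)}

{(15, 40), (15, 5), (17, 40), (17, 5), (7, 40), (7, 5)}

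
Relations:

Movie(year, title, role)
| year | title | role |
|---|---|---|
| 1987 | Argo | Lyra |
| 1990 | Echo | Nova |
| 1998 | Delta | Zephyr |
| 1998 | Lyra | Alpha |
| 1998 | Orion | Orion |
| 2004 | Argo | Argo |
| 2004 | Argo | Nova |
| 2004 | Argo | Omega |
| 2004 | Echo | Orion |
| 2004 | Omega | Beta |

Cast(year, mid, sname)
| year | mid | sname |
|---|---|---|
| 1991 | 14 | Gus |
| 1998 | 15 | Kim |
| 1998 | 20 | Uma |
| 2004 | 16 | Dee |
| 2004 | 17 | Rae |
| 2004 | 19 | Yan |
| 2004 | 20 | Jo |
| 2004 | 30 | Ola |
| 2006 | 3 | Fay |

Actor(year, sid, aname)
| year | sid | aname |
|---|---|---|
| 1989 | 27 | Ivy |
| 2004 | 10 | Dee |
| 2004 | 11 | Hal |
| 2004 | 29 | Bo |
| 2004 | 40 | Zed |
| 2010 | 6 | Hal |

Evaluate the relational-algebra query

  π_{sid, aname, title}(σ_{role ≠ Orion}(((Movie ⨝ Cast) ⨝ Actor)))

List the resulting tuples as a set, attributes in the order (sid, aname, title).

{(10, Dee, Argo), (10, Dee, Omega), (11, Hal, Argo), (11, Hal, Omega), (29, Bo, Argo), (29, Bo, Omega), (40, Zed, Argo), (40, Zed, Omega)}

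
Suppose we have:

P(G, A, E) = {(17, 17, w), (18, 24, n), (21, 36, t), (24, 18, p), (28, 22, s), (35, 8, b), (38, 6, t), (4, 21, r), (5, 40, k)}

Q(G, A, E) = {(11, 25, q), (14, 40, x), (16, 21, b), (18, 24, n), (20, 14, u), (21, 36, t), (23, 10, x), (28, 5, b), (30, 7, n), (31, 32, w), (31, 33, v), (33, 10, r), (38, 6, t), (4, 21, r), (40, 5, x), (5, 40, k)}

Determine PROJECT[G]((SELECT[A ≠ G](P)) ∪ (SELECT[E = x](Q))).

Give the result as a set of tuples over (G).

{14, 18, 21, 23, 24, 28, 35, 38, 4, 40, 5}

Filtering on A ≠ G leaves {(18, 24, n), (21, 36, t), (24, 18, p), (28, 22, s), (35, 8, b), (38, 6, t), (4, 21, r), (5, 40, k)}.
Filtering on E = x leaves {(14, 40, x), (23, 10, x), (40, 5, x)}.
Set union of the two operands is {(14, 40, x), (18, 24, n), (21, 36, t), (23, 10, x), (24, 18, p), (28, 22, s), (35, 8, b), (38, 6, t), (4, 21, r), (40, 5, x), (5, 40, k)}.
π_{G} gives {14, 18, 21, 23, 24, 28, 35, 38, 4, 40, 5}.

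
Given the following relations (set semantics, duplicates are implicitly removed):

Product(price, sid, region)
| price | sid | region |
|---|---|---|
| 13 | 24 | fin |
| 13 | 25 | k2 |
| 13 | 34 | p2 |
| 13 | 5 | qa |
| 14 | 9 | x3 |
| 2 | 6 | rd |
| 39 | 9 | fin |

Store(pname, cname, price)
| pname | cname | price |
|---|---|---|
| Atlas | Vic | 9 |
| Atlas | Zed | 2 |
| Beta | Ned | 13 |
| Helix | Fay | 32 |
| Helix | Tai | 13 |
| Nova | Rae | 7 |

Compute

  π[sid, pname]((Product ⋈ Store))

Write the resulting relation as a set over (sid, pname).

{(24, Beta), (24, Helix), (25, Beta), (25, Helix), (34, Beta), (34, Helix), (5, Beta), (5, Helix), (6, Atlas)}

Product ⋈ Store (natural join on price): {(13, 24, fin, Beta, Ned), (13, 24, fin, Helix, Tai), (13, 25, k2, Beta, Ned), (13, 25, k2, Helix, Tai), (13, 34, p2, Beta, Ned), (13, 34, p2, Helix, Tai), (13, 5, qa, Beta, Ned), (13, 5, qa, Helix, Tai), (2, 6, rd, Atlas, Zed)}
π[sid, pname]: project onto (sid, pname) → {(24, Beta), (24, Helix), (25, Beta), (25, Helix), (34, Beta), (34, Helix), (5, Beta), (5, Helix), (6, Atlas)}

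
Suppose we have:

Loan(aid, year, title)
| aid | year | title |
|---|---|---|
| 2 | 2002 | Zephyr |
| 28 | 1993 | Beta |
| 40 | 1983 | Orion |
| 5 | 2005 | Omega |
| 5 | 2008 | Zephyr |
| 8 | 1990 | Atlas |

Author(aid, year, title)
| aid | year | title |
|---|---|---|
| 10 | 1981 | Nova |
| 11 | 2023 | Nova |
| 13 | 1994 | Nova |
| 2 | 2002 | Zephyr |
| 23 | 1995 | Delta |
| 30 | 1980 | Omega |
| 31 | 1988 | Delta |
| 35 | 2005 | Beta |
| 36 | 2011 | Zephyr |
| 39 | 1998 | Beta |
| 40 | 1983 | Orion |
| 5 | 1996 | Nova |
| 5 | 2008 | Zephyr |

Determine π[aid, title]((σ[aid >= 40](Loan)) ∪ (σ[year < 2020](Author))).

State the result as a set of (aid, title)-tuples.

Filtering on aid >= 40 leaves {(40, 1983, Orion)}.
Filtering on year < 2020 leaves {(10, 1981, Nova), (13, 1994, Nova), (2, 2002, Zephyr), (23, 1995, Delta), (30, 1980, Omega), (31, 1988, Delta), (35, 2005, Beta), (36, 2011, Zephyr), (39, 1998, Beta), (40, 1983, Orion), (5, 1996, Nova), (5, 2008, Zephyr)}.
Taking the union: {(10, 1981, Nova), (13, 1994, Nova), (2, 2002, Zephyr), (23, 1995, Delta), (30, 1980, Omega), (31, 1988, Delta), (35, 2005, Beta), (36, 2011, Zephyr), (39, 1998, Beta), (40, 1983, Orion), (5, 1996, Nova), (5, 2008, Zephyr)}
Keep only column(s) aid, title: {(10, Nova), (13, Nova), (2, Zephyr), (23, Delta), (30, Omega), (31, Delta), (35, Beta), (36, Zephyr), (39, Beta), (40, Orion), (5, Nova), (5, Zephyr)}

{(10, Nova), (13, Nova), (2, Zephyr), (23, Delta), (30, Omega), (31, Delta), (35, Beta), (36, Zephyr), (39, Beta), (40, Orion), (5, Nova), (5, Zephyr)}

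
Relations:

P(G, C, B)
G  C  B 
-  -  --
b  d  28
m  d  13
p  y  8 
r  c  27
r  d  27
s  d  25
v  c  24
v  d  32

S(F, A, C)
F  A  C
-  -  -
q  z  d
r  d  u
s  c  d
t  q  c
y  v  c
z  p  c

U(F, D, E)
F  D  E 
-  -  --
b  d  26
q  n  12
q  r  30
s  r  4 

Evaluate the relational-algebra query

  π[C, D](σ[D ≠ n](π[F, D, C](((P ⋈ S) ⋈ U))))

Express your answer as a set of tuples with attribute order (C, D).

Joining P and S on C yields {(b, d, 28, q, z), (b, d, 28, s, c), (m, d, 13, q, z), (m, d, 13, s, c), (r, c, 27, t, q), (r, c, 27, y, v), (r, c, 27, z, p), (r, d, 27, q, z), (r, d, 27, s, c), (s, d, 25, q, z), (s, d, 25, s, c), (v, c, 24, t, q), (v, c, 24, y, v), (v, c, 24, z, p), (v, d, 32, q, z), (v, d, 32, s, c)}.
Joining (P ⋈ S) and U on F yields {(b, d, 28, q, z, n, 12), (b, d, 28, q, z, r, 30), (b, d, 28, s, c, r, 4), (m, d, 13, q, z, n, 12), (m, d, 13, q, z, r, 30), (m, d, 13, s, c, r, 4), (r, d, 27, q, z, n, 12), (r, d, 27, q, z, r, 30), (r, d, 27, s, c, r, 4), (s, d, 25, q, z, n, 12), (s, d, 25, q, z, r, 30), (s, d, 25, s, c, r, 4), (v, d, 32, q, z, n, 12), (v, d, 32, q, z, r, 30), (v, d, 32, s, c, r, 4)}.
Projecting to F, D, C (12 duplicate(s) eliminated): {(q, n, d), (q, r, d), (s, r, d)}
Apply σ_{D ≠ n}; surviving tuples: {(q, r, d), (s, r, d)}
Projecting to C, D (1 duplicate(s) eliminated): {(d, r)}

{(d, r)}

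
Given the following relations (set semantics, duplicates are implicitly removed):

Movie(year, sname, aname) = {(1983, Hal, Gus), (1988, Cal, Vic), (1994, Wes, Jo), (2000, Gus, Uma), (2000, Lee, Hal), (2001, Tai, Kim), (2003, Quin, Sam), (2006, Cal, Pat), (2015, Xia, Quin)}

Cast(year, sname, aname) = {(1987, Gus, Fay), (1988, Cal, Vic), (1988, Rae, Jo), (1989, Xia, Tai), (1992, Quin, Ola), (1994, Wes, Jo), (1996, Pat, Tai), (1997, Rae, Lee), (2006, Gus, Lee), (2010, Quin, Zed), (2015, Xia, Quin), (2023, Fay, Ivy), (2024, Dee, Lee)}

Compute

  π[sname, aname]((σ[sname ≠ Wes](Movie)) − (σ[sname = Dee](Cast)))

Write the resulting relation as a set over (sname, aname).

{(Cal, Pat), (Cal, Vic), (Gus, Uma), (Hal, Gus), (Lee, Hal), (Quin, Sam), (Tai, Kim), (Xia, Quin)}

Filtering on sname ≠ Wes leaves {(1983, Hal, Gus), (1988, Cal, Vic), (2000, Gus, Uma), (2000, Lee, Hal), (2001, Tai, Kim), (2003, Quin, Sam), (2006, Cal, Pat), (2015, Xia, Quin)}.
Filtering on sname = Dee leaves {(2024, Dee, Lee)}.
Taking the difference: {(1983, Hal, Gus), (1988, Cal, Vic), (2000, Gus, Uma), (2000, Lee, Hal), (2001, Tai, Kim), (2003, Quin, Sam), (2006, Cal, Pat), (2015, Xia, Quin)}
π_{sname, aname} gives {(Cal, Pat), (Cal, Vic), (Gus, Uma), (Hal, Gus), (Lee, Hal), (Quin, Sam), (Tai, Kim), (Xia, Quin)}.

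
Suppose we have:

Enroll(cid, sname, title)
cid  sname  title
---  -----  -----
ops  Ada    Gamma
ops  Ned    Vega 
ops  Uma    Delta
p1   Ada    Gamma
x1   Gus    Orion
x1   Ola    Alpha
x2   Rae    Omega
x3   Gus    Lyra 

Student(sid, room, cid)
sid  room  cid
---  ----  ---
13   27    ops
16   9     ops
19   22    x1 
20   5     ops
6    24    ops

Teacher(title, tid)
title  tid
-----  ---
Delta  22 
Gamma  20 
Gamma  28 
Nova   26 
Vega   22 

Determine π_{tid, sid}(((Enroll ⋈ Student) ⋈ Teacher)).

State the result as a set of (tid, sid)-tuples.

Natural join on cid: {(ops, Ada, Gamma, 13, 27), (ops, Ada, Gamma, 16, 9), (ops, Ada, Gamma, 20, 5), (ops, Ada, Gamma, 6, 24), (ops, Ned, Vega, 13, 27), (ops, Ned, Vega, 16, 9), (ops, Ned, Vega, 20, 5), (ops, Ned, Vega, 6, 24), (ops, Uma, Delta, 13, 27), (ops, Uma, Delta, 16, 9), (ops, Uma, Delta, 20, 5), (ops, Uma, Delta, 6, 24), (x1, Gus, Orion, 19, 22), (x1, Ola, Alpha, 19, 22)}
Natural join on title: {(ops, Ada, Gamma, 13, 27, 20), (ops, Ada, Gamma, 13, 27, 28), (ops, Ada, Gamma, 16, 9, 20), (ops, Ada, Gamma, 16, 9, 28), (ops, Ada, Gamma, 20, 5, 20), (ops, Ada, Gamma, 20, 5, 28), (ops, Ada, Gamma, 6, 24, 20), (ops, Ada, Gamma, 6, 24, 28), (ops, Ned, Vega, 13, 27, 22), (ops, Ned, Vega, 16, 9, 22), (ops, Ned, Vega, 20, 5, 22), (ops, Ned, Vega, 6, 24, 22), (ops, Uma, Delta, 13, 27, 22), (ops, Uma, Delta, 16, 9, 22), (ops, Uma, Delta, 20, 5, 22), (ops, Uma, Delta, 6, 24, 22)}
π[tid, sid]: project onto (tid, sid) (4 duplicate(s) eliminated) → {(20, 13), (20, 16), (20, 20), (20, 6), (22, 13), (22, 16), (22, 20), (22, 6), (28, 13), (28, 16), (28, 20), (28, 6)}

{(20, 13), (20, 16), (20, 20), (20, 6), (22, 13), (22, 16), (22, 20), (22, 6), (28, 13), (28, 16), (28, 20), (28, 6)}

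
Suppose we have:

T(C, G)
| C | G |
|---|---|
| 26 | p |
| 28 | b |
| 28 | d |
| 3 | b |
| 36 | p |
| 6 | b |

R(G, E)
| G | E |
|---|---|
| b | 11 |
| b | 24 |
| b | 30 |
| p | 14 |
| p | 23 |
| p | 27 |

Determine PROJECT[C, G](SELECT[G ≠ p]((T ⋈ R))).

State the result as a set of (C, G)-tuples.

T ⋈ R (natural join on G): {(26, p, 14), (26, p, 23), (26, p, 27), (28, b, 11), (28, b, 24), (28, b, 30), (3, b, 11), (3, b, 24), (3, b, 30), (36, p, 14), (36, p, 23), (36, p, 27), (6, b, 11), (6, b, 24), (6, b, 30)}
Apply σ_{G ≠ p}; surviving tuples: {(28, b, 11), (28, b, 24), (28, b, 30), (3, b, 11), (3, b, 24), (3, b, 30), (6, b, 11), (6, b, 24), (6, b, 30)}
Projecting to C, G (6 duplicate(s) eliminated): {(28, b), (3, b), (6, b)}

{(28, b), (3, b), (6, b)}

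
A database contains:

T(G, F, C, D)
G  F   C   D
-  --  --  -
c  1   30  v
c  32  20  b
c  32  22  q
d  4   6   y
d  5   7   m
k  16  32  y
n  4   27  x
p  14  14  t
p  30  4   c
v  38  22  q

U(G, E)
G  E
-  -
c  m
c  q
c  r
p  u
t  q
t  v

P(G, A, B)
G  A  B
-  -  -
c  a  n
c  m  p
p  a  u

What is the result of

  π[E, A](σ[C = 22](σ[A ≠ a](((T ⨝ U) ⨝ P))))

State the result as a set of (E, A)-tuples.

Natural join on G: {(c, 1, 30, v, m), (c, 1, 30, v, q), (c, 1, 30, v, r), (c, 32, 20, b, m), (c, 32, 20, b, q), (c, 32, 20, b, r), (c, 32, 22, q, m), (c, 32, 22, q, q), (c, 32, 22, q, r), (p, 14, 14, t, u), (p, 30, 4, c, u)}
Natural join on G: {(c, 1, 30, v, m, a, n), (c, 1, 30, v, m, m, p), (c, 1, 30, v, q, a, n), (c, 1, 30, v, q, m, p), (c, 1, 30, v, r, a, n), (c, 1, 30, v, r, m, p), (c, 32, 20, b, m, a, n), (c, 32, 20, b, m, m, p), (c, 32, 20, b, q, a, n), (c, 32, 20, b, q, m, p), (c, 32, 20, b, r, a, n), (c, 32, 20, b, r, m, p), (c, 32, 22, q, m, a, n), (c, 32, 22, q, m, m, p), (c, 32, 22, q, q, a, n), (c, 32, 22, q, q, m, p), (c, 32, 22, q, r, a, n), (c, 32, 22, q, r, m, p), (p, 14, 14, t, u, a, u), (p, 30, 4, c, u, a, u)}
σ[A ≠ a]: keep tuples satisfying A ≠ a → {(c, 1, 30, v, m, m, p), (c, 1, 30, v, q, m, p), (c, 1, 30, v, r, m, p), (c, 32, 20, b, m, m, p), (c, 32, 20, b, q, m, p), (c, 32, 20, b, r, m, p), (c, 32, 22, q, m, m, p), (c, 32, 22, q, q, m, p), (c, 32, 22, q, r, m, p)}
σ[C = 22]: keep tuples satisfying C = 22 → {(c, 32, 22, q, m, m, p), (c, 32, 22, q, q, m, p), (c, 32, 22, q, r, m, p)}
π[E, A]: project onto (E, A) → {(m, m), (q, m), (r, m)}

{(m, m), (q, m), (r, m)}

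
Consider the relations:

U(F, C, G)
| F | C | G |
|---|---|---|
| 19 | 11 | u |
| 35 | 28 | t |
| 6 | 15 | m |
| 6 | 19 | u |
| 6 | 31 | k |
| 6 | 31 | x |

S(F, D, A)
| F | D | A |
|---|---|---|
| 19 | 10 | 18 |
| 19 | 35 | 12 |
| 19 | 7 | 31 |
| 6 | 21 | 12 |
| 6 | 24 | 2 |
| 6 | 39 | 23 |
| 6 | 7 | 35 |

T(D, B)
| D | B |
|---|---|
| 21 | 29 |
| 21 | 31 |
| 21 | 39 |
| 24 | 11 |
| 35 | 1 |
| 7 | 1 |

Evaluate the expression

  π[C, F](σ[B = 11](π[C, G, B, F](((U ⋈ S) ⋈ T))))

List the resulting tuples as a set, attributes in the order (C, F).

Joining U and S on F yields {(19, 11, u, 10, 18), (19, 11, u, 35, 12), (19, 11, u, 7, 31), (6, 15, m, 21, 12), (6, 15, m, 24, 2), (6, 15, m, 39, 23), (6, 15, m, 7, 35), (6, 19, u, 21, 12), (6, 19, u, 24, 2), (6, 19, u, 39, 23), (6, 19, u, 7, 35), (6, 31, k, 21, 12), (6, 31, k, 24, 2), (6, 31, k, 39, 23), (6, 31, k, 7, 35), (6, 31, x, 21, 12), (6, 31, x, 24, 2), (6, 31, x, 39, 23), (6, 31, x, 7, 35)}.
Joining (U ⋈ S) and T on D yields {(19, 11, u, 35, 12, 1), (19, 11, u, 7, 31, 1), (6, 15, m, 21, 12, 29), (6, 15, m, 21, 12, 31), (6, 15, m, 21, 12, 39), (6, 15, m, 24, 2, 11), (6, 15, m, 7, 35, 1), (6, 19, u, 21, 12, 29), (6, 19, u, 21, 12, 31), (6, 19, u, 21, 12, 39), (6, 19, u, 24, 2, 11), (6, 19, u, 7, 35, 1), (6, 31, k, 21, 12, 29), (6, 31, k, 21, 12, 31), (6, 31, k, 21, 12, 39), (6, 31, k, 24, 2, 11), (6, 31, k, 7, 35, 1), (6, 31, x, 21, 12, 29), (6, 31, x, 21, 12, 31), (6, 31, x, 21, 12, 39), (6, 31, x, 24, 2, 11), (6, 31, x, 7, 35, 1)}.
Projecting to C, G, B, F (1 duplicate(s) eliminated): {(11, u, 1, 19), (15, m, 1, 6), (15, m, 11, 6), (15, m, 29, 6), (15, m, 31, 6), (15, m, 39, 6), (19, u, 1, 6), (19, u, 11, 6), (19, u, 29, 6), (19, u, 31, 6), (19, u, 39, 6), (31, k, 1, 6), (31, k, 11, 6), (31, k, 29, 6), (31, k, 31, 6), (31, k, 39, 6), (31, x, 1, 6), (31, x, 11, 6), (31, x, 29, 6), (31, x, 31, 6), (31, x, 39, 6)}
Apply σ_{B = 11}; surviving tuples: {(15, m, 11, 6), (19, u, 11, 6), (31, k, 11, 6), (31, x, 11, 6)}
Projecting to C, F (1 duplicate(s) eliminated): {(15, 6), (19, 6), (31, 6)}

{(15, 6), (19, 6), (31, 6)}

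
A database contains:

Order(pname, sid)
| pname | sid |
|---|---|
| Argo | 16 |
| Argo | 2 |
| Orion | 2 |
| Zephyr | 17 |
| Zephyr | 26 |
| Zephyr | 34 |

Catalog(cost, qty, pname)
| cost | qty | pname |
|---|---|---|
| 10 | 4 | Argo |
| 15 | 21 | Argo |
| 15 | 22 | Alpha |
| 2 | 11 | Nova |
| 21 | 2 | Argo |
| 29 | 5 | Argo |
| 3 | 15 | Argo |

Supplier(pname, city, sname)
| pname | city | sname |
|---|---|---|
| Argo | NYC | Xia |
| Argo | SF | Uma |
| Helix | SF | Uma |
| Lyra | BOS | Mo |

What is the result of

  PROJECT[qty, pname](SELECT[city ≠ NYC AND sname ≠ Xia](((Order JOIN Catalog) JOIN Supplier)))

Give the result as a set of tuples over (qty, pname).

Natural join on pname: {(Argo, 16, 10, 4), (Argo, 16, 15, 21), (Argo, 16, 21, 2), (Argo, 16, 29, 5), (Argo, 16, 3, 15), (Argo, 2, 10, 4), (Argo, 2, 15, 21), (Argo, 2, 21, 2), (Argo, 2, 29, 5), (Argo, 2, 3, 15)}
Natural join on pname: {(Argo, 16, 10, 4, NYC, Xia), (Argo, 16, 10, 4, SF, Uma), (Argo, 16, 15, 21, NYC, Xia), (Argo, 16, 15, 21, SF, Uma), (Argo, 16, 21, 2, NYC, Xia), (Argo, 16, 21, 2, SF, Uma), (Argo, 16, 29, 5, NYC, Xia), (Argo, 16, 29, 5, SF, Uma), (Argo, 16, 3, 15, NYC, Xia), (Argo, 16, 3, 15, SF, Uma), (Argo, 2, 10, 4, NYC, Xia), (Argo, 2, 10, 4, SF, Uma), (Argo, 2, 15, 21, NYC, Xia), (Argo, 2, 15, 21, SF, Uma), (Argo, 2, 21, 2, NYC, Xia), (Argo, 2, 21, 2, SF, Uma), (Argo, 2, 29, 5, NYC, Xia), (Argo, 2, 29, 5, SF, Uma), (Argo, 2, 3, 15, NYC, Xia), (Argo, 2, 3, 15, SF, Uma)}
Apply σ_{city ≠ NYC AND sname ≠ Xia}; surviving tuples: {(Argo, 16, 10, 4, SF, Uma), (Argo, 16, 15, 21, SF, Uma), (Argo, 16, 21, 2, SF, Uma), (Argo, 16, 29, 5, SF, Uma), (Argo, 16, 3, 15, SF, Uma), (Argo, 2, 10, 4, SF, Uma), (Argo, 2, 15, 21, SF, Uma), (Argo, 2, 21, 2, SF, Uma), (Argo, 2, 29, 5, SF, Uma), (Argo, 2, 3, 15, SF, Uma)}
π_{qty, pname} gives {(15, Argo), (2, Argo), (21, Argo), (4, Argo), (5, Argo)} (5 duplicate(s) eliminated).

{(15, Argo), (2, Argo), (21, Argo), (4, Argo), (5, Argo)}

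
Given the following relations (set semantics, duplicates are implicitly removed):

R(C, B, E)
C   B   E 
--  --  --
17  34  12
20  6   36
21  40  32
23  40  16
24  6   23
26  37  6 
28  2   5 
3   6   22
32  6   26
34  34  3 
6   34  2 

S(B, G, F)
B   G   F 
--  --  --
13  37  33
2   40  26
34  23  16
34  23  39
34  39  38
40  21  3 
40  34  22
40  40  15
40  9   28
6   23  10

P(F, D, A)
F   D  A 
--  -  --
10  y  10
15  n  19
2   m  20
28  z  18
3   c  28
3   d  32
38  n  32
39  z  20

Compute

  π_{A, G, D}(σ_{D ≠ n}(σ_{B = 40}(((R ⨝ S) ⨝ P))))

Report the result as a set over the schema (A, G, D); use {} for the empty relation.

{(18, 9, z), (28, 21, c), (32, 21, d)}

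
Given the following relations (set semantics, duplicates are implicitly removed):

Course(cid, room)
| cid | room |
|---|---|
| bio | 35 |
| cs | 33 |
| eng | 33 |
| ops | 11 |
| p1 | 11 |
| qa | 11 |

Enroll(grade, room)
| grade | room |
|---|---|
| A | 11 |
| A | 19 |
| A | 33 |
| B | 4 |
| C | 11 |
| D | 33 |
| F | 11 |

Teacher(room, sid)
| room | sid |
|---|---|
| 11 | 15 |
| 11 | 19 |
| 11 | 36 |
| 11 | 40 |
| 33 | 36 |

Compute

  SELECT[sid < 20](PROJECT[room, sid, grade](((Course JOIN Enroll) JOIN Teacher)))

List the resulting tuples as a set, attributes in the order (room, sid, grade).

Course ⋈ Enroll (natural join on room): {(cs, 33, A), (cs, 33, D), (eng, 33, A), (eng, 33, D), (ops, 11, A), (ops, 11, C), (ops, 11, F), (p1, 11, A), (p1, 11, C), (p1, 11, F), (qa, 11, A), (qa, 11, C), (qa, 11, F)}
(Course JOIN Enroll) ⋈ Teacher (natural join on room): {(cs, 33, A, 36), (cs, 33, D, 36), (eng, 33, A, 36), (eng, 33, D, 36), (ops, 11, A, 15), (ops, 11, A, 19), (ops, 11, A, 36), (ops, 11, A, 40), (ops, 11, C, 15), (ops, 11, C, 19), (ops, 11, C, 36), (ops, 11, C, 40), (ops, 11, F, 15), (ops, 11, F, 19), (ops, 11, F, 36), (ops, 11, F, 40), (p1, 11, A, 15), (p1, 11, A, 19), (p1, 11, A, 36), (p1, 11, A, 40), (p1, 11, C, 15), (p1, 11, C, 19), (p1, 11, C, 36), (p1, 11, C, 40), (p1, 11, F, 15), (p1, 11, F, 19), (p1, 11, F, 36), (p1, 11, F, 40), (qa, 11, A, 15), (qa, 11, A, 19), (qa, 11, A, 36), (qa, 11, A, 40), (qa, 11, C, 15), (qa, 11, C, 19), (qa, 11, C, 36), (qa, 11, C, 40), (qa, 11, F, 15), (qa, 11, F, 19), (qa, 11, F, 36), (qa, 11, F, 40)}
π[room, sid, grade]: project onto (room, sid, grade) (26 duplicate(s) eliminated) → {(11, 15, A), (11, 15, C), (11, 15, F), (11, 19, A), (11, 19, C), (11, 19, F), (11, 36, A), (11, 36, C), (11, 36, F), (11, 40, A), (11, 40, C), (11, 40, F), (33, 36, A), (33, 36, D)}
Filtering on sid < 20 leaves {(11, 15, A), (11, 15, C), (11, 15, F), (11, 19, A), (11, 19, C), (11, 19, F)}.

{(11, 15, A), (11, 15, C), (11, 15, F), (11, 19, A), (11, 19, C), (11, 19, F)}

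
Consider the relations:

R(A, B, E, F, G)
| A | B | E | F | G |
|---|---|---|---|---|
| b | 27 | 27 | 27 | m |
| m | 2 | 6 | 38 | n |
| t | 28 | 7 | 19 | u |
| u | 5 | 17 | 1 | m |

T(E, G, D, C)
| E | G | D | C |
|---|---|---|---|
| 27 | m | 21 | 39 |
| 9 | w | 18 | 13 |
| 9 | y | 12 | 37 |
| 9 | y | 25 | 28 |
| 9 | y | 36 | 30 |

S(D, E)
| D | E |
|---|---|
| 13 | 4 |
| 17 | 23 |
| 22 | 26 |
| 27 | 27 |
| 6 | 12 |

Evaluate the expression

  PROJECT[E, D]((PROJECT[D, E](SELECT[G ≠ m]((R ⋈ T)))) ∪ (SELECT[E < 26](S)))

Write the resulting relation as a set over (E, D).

{(12, 6), (23, 17), (4, 13)}

R ⋈ T (natural join on E, G): {(b, 27, 27, 27, m, 21, 39)}
Filtering on G ≠ m leaves {}.
Keep only column(s) D, E: {}
Filtering on E < 26 leaves {(13, 4), (17, 23), (6, 12)}.
Set union of the two operands is {(13, 4), (17, 23), (6, 12)}.
Keep only column(s) E, D: {(12, 6), (23, 17), (4, 13)}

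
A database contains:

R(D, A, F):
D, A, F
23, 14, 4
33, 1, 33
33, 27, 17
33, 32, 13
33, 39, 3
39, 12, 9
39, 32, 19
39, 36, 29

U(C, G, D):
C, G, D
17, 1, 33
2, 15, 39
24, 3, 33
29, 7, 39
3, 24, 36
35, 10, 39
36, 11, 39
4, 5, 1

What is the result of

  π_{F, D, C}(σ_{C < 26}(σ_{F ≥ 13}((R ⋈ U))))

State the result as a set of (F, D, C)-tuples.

{(13, 33, 17), (13, 33, 24), (17, 33, 17), (17, 33, 24), (19, 39, 2), (29, 39, 2), (33, 33, 17), (33, 33, 24)}

R ⋈ U (natural join on D): {(33, 1, 33, 17, 1), (33, 1, 33, 24, 3), (33, 27, 17, 17, 1), (33, 27, 17, 24, 3), (33, 32, 13, 17, 1), (33, 32, 13, 24, 3), (33, 39, 3, 17, 1), (33, 39, 3, 24, 3), (39, 12, 9, 2, 15), (39, 12, 9, 29, 7), (39, 12, 9, 35, 10), (39, 12, 9, 36, 11), (39, 32, 19, 2, 15), (39, 32, 19, 29, 7), (39, 32, 19, 35, 10), (39, 32, 19, 36, 11), (39, 36, 29, 2, 15), (39, 36, 29, 29, 7), (39, 36, 29, 35, 10), (39, 36, 29, 36, 11)}
Apply σ_{F ≥ 13}; surviving tuples: {(33, 1, 33, 17, 1), (33, 1, 33, 24, 3), (33, 27, 17, 17, 1), (33, 27, 17, 24, 3), (33, 32, 13, 17, 1), (33, 32, 13, 24, 3), (39, 32, 19, 2, 15), (39, 32, 19, 29, 7), (39, 32, 19, 35, 10), (39, 32, 19, 36, 11), (39, 36, 29, 2, 15), (39, 36, 29, 29, 7), (39, 36, 29, 35, 10), (39, 36, 29, 36, 11)}
Apply σ_{C < 26}; surviving tuples: {(33, 1, 33, 17, 1), (33, 1, 33, 24, 3), (33, 27, 17, 17, 1), (33, 27, 17, 24, 3), (33, 32, 13, 17, 1), (33, 32, 13, 24, 3), (39, 32, 19, 2, 15), (39, 36, 29, 2, 15)}
Projecting to F, D, C: {(13, 33, 17), (13, 33, 24), (17, 33, 17), (17, 33, 24), (19, 39, 2), (29, 39, 2), (33, 33, 17), (33, 33, 24)}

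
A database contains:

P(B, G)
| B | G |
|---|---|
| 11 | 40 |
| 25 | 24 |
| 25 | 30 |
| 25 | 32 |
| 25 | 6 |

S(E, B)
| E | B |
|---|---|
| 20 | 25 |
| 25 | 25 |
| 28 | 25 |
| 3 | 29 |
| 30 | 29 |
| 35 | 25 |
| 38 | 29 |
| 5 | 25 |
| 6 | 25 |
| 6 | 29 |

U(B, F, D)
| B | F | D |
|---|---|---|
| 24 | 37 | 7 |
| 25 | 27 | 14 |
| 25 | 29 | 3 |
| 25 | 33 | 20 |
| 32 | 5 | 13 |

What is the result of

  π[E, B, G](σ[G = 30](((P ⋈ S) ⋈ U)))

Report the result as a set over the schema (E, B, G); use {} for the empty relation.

P ⋈ S (natural join on B): {(25, 24, 20), (25, 24, 25), (25, 24, 28), (25, 24, 35), (25, 24, 5), (25, 24, 6), (25, 30, 20), (25, 30, 25), (25, 30, 28), (25, 30, 35), (25, 30, 5), (25, 30, 6), (25, 32, 20), (25, 32, 25), (25, 32, 28), (25, 32, 35), (25, 32, 5), (25, 32, 6), (25, 6, 20), (25, 6, 25), (25, 6, 28), (25, 6, 35), (25, 6, 5), (25, 6, 6)}
(P ⋈ S) ⋈ U (natural join on B): {(25, 24, 20, 27, 14), (25, 24, 20, 29, 3), (25, 24, 20, 33, 20), (25, 24, 25, 27, 14), (25, 24, 25, 29, 3), (25, 24, 25, 33, 20), (25, 24, 28, 27, 14), (25, 24, 28, 29, 3), (25, 24, 28, 33, 20), (25, 24, 35, 27, 14), (25, 24, 35, 29, 3), (25, 24, 35, 33, 20), (25, 24, 5, 27, 14), (25, 24, 5, 29, 3), (25, 24, 5, 33, 20), (25, 24, 6, 27, 14), (25, 24, 6, 29, 3), (25, 24, 6, 33, 20), (25, 30, 20, 27, 14), (25, 30, 20, 29, 3), (25, 30, 20, 33, 20), (25, 30, 25, 27, 14), (25, 30, 25, 29, 3), (25, 30, 25, 33, 20), (25, 30, 28, 27, 14), (25, 30, 28, 29, 3), (25, 30, 28, 33, 20), (25, 30, 35, 27, 14), (25, 30, 35, 29, 3), (25, 30, 35, 33, 20), (25, 30, 5, 27, 14), (25, 30, 5, 29, 3), (25, 30, 5, 33, 20), (25, 30, 6, 27, 14), (25, 30, 6, 29, 3), (25, 30, 6, 33, 20), (25, 32, 20, 27, 14), (25, 32, 20, 29, 3), (25, 32, 20, 33, 20), (25, 32, 25, 27, 14), (25, 32, 25, 29, 3), (25, 32, 25, 33, 20), (25, 32, 28, 27, 14), (25, 32, 28, 29, 3), (25, 32, 28, 33, 20), (25, 32, 35, 27, 14), (25, 32, 35, 29, 3), (25, 32, 35, 33, 20), (25, 32, 5, 27, 14), (25, 32, 5, 29, 3), (25, 32, 5, 33, 20), (25, 32, 6, 27, 14), (25, 32, 6, 29, 3), (25, 32, 6, 33, 20), (25, 6, 20, 27, 14), (25, 6, 20, 29, 3), (25, 6, 20, 33, 20), (25, 6, 25, 27, 14), (25, 6, 25, 29, 3), (25, 6, 25, 33, 20), (25, 6, 28, 27, 14), (25, 6, 28, 29, 3), (25, 6, 28, 33, 20), (25, 6, 35, 27, 14), (25, 6, 35, 29, 3), (25, 6, 35, 33, 20), (25, 6, 5, 27, 14), (25, 6, 5, 29, 3), (25, 6, 5, 33, 20), (25, 6, 6, 27, 14), (25, 6, 6, 29, 3), (25, 6, 6, 33, 20)}
Apply σ_{G = 30}; surviving tuples: {(25, 30, 20, 27, 14), (25, 30, 20, 29, 3), (25, 30, 20, 33, 20), (25, 30, 25, 27, 14), (25, 30, 25, 29, 3), (25, 30, 25, 33, 20), (25, 30, 28, 27, 14), (25, 30, 28, 29, 3), (25, 30, 28, 33, 20), (25, 30, 35, 27, 14), (25, 30, 35, 29, 3), (25, 30, 35, 33, 20), (25, 30, 5, 27, 14), (25, 30, 5, 29, 3), (25, 30, 5, 33, 20), (25, 30, 6, 27, 14), (25, 30, 6, 29, 3), (25, 30, 6, 33, 20)}
π_{E, B, G} gives {(20, 25, 30), (25, 25, 30), (28, 25, 30), (35, 25, 30), (5, 25, 30), (6, 25, 30)} (12 duplicate(s) eliminated).

{(20, 25, 30), (25, 25, 30), (28, 25, 30), (35, 25, 30), (5, 25, 30), (6, 25, 30)}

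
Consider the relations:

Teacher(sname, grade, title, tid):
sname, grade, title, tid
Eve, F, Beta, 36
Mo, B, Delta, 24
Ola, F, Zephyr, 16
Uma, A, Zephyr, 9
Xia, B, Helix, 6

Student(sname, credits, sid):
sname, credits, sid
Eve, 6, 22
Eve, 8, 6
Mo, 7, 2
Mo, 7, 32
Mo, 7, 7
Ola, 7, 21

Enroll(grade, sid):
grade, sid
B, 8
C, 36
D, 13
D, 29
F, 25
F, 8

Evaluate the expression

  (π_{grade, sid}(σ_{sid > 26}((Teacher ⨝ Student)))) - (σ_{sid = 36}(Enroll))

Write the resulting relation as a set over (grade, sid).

{(B, 32)}

Teacher ⋈ Student (natural join on sname): {(Eve, F, Beta, 36, 6, 22), (Eve, F, Beta, 36, 8, 6), (Mo, B, Delta, 24, 7, 2), (Mo, B, Delta, 24, 7, 32), (Mo, B, Delta, 24, 7, 7), (Ola, F, Zephyr, 16, 7, 21)}
Apply σ_{sid > 26}; surviving tuples: {(Mo, B, Delta, 24, 7, 32)}
Keep only column(s) grade, sid: {(B, 32)}
Apply σ_{sid = 36}; surviving tuples: {(C, 36)}
Difference: {(B, 32)} with {(C, 36)} → {(B, 32)}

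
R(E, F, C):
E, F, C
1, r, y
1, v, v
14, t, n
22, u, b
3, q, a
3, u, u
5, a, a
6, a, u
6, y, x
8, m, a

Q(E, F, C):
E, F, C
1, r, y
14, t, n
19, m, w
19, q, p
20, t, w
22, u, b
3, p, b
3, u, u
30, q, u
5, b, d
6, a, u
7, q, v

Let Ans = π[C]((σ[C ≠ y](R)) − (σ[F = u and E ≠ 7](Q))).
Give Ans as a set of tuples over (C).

{a, n, u, v, x}

Apply σ_{C ≠ y}; surviving tuples: {(1, v, v), (14, t, n), (22, u, b), (3, q, a), (3, u, u), (5, a, a), (6, a, u), (6, y, x), (8, m, a)}
Apply σ_{F = u and E ≠ 7}; surviving tuples: {(22, u, b), (3, u, u)}
Set difference of the two operands is {(1, v, v), (14, t, n), (3, q, a), (5, a, a), (6, a, u), (6, y, x), (8, m, a)}.
Projecting to C (2 duplicate(s) eliminated): {a, n, u, v, x}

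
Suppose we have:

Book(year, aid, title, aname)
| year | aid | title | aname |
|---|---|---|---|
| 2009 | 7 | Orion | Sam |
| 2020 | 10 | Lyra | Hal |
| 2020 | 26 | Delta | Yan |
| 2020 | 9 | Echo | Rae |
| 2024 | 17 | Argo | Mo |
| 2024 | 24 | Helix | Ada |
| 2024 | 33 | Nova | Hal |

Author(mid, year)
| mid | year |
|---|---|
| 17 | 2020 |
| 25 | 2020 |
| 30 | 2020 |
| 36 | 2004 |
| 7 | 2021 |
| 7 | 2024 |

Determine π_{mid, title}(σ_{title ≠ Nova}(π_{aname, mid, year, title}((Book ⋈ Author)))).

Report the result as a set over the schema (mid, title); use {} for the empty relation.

Book ⋈ Author (natural join on year): {(2020, 10, Lyra, Hal, 17), (2020, 10, Lyra, Hal, 25), (2020, 10, Lyra, Hal, 30), (2020, 26, Delta, Yan, 17), (2020, 26, Delta, Yan, 25), (2020, 26, Delta, Yan, 30), (2020, 9, Echo, Rae, 17), (2020, 9, Echo, Rae, 25), (2020, 9, Echo, Rae, 30), (2024, 17, Argo, Mo, 7), (2024, 24, Helix, Ada, 7), (2024, 33, Nova, Hal, 7)}
Keep only column(s) aname, mid, year, title: {(Ada, 7, 2024, Helix), (Hal, 17, 2020, Lyra), (Hal, 25, 2020, Lyra), (Hal, 30, 2020, Lyra), (Hal, 7, 2024, Nova), (Mo, 7, 2024, Argo), (Rae, 17, 2020, Echo), (Rae, 25, 2020, Echo), (Rae, 30, 2020, Echo), (Yan, 17, 2020, Delta), (Yan, 25, 2020, Delta), (Yan, 30, 2020, Delta)}
Apply σ_{title ≠ Nova}; surviving tuples: {(Ada, 7, 2024, Helix), (Hal, 17, 2020, Lyra), (Hal, 25, 2020, Lyra), (Hal, 30, 2020, Lyra), (Mo, 7, 2024, Argo), (Rae, 17, 2020, Echo), (Rae, 25, 2020, Echo), (Rae, 30, 2020, Echo), (Yan, 17, 2020, Delta), (Yan, 25, 2020, Delta), (Yan, 30, 2020, Delta)}
Keep only column(s) mid, title: {(17, Delta), (17, Echo), (17, Lyra), (25, Delta), (25, Echo), (25, Lyra), (30, Delta), (30, Echo), (30, Lyra), (7, Argo), (7, Helix)}

{(17, Delta), (17, Echo), (17, Lyra), (25, Delta), (25, Echo), (25, Lyra), (30, Delta), (30, Echo), (30, Lyra), (7, Argo), (7, Helix)}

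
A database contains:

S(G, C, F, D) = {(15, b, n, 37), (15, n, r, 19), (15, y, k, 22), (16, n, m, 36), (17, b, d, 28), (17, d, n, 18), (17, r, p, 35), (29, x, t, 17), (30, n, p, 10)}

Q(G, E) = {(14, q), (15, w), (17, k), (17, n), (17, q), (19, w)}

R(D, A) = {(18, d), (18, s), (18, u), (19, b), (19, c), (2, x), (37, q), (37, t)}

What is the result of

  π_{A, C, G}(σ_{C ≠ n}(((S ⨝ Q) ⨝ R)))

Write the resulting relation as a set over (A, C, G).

{(d, d, 17), (q, b, 15), (s, d, 17), (t, b, 15), (u, d, 17)}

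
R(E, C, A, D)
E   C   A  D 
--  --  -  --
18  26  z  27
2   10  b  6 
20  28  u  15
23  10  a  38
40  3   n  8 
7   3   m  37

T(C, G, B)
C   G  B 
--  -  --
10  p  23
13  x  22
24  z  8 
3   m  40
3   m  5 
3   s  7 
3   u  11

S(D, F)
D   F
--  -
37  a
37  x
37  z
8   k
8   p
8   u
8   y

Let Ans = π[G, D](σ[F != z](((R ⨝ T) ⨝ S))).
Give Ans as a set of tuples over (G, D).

{(m, 37), (m, 8), (s, 37), (s, 8), (u, 37), (u, 8)}

Joining R and T on C yields {(2, 10, b, 6, p, 23), (23, 10, a, 38, p, 23), (40, 3, n, 8, m, 40), (40, 3, n, 8, m, 5), (40, 3, n, 8, s, 7), (40, 3, n, 8, u, 11), (7, 3, m, 37, m, 40), (7, 3, m, 37, m, 5), (7, 3, m, 37, s, 7), (7, 3, m, 37, u, 11)}.
Joining (R ⨝ T) and S on D yields {(40, 3, n, 8, m, 40, k), (40, 3, n, 8, m, 40, p), (40, 3, n, 8, m, 40, u), (40, 3, n, 8, m, 40, y), (40, 3, n, 8, m, 5, k), (40, 3, n, 8, m, 5, p), (40, 3, n, 8, m, 5, u), (40, 3, n, 8, m, 5, y), (40, 3, n, 8, s, 7, k), (40, 3, n, 8, s, 7, p), (40, 3, n, 8, s, 7, u), (40, 3, n, 8, s, 7, y), (40, 3, n, 8, u, 11, k), (40, 3, n, 8, u, 11, p), (40, 3, n, 8, u, 11, u), (40, 3, n, 8, u, 11, y), (7, 3, m, 37, m, 40, a), (7, 3, m, 37, m, 40, x), (7, 3, m, 37, m, 40, z), (7, 3, m, 37, m, 5, a), (7, 3, m, 37, m, 5, x), (7, 3, m, 37, m, 5, z), (7, 3, m, 37, s, 7, a), (7, 3, m, 37, s, 7, x), (7, 3, m, 37, s, 7, z), (7, 3, m, 37, u, 11, a), (7, 3, m, 37, u, 11, x), (7, 3, m, 37, u, 11, z)}.
Apply σ_{F != z}; surviving tuples: {(40, 3, n, 8, m, 40, k), (40, 3, n, 8, m, 40, p), (40, 3, n, 8, m, 40, u), (40, 3, n, 8, m, 40, y), (40, 3, n, 8, m, 5, k), (40, 3, n, 8, m, 5, p), (40, 3, n, 8, m, 5, u), (40, 3, n, 8, m, 5, y), (40, 3, n, 8, s, 7, k), (40, 3, n, 8, s, 7, p), (40, 3, n, 8, s, 7, u), (40, 3, n, 8, s, 7, y), (40, 3, n, 8, u, 11, k), (40, 3, n, 8, u, 11, p), (40, 3, n, 8, u, 11, u), (40, 3, n, 8, u, 11, y), (7, 3, m, 37, m, 40, a), (7, 3, m, 37, m, 40, x), (7, 3, m, 37, m, 5, a), (7, 3, m, 37, m, 5, x), (7, 3, m, 37, s, 7, a), (7, 3, m, 37, s, 7, x), (7, 3, m, 37, u, 11, a), (7, 3, m, 37, u, 11, x)}
π_{G, D} gives {(m, 37), (m, 8), (s, 37), (s, 8), (u, 37), (u, 8)} (18 duplicate(s) eliminated).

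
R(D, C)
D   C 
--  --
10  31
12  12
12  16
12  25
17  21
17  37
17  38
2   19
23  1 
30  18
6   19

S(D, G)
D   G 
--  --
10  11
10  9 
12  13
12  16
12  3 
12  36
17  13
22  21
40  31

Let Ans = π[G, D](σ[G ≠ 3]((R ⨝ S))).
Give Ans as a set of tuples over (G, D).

{(11, 10), (13, 12), (13, 17), (16, 12), (36, 12), (9, 10)}

Natural join on D: {(10, 31, 11), (10, 31, 9), (12, 12, 13), (12, 12, 16), (12, 12, 3), (12, 12, 36), (12, 16, 13), (12, 16, 16), (12, 16, 3), (12, 16, 36), (12, 25, 13), (12, 25, 16), (12, 25, 3), (12, 25, 36), (17, 21, 13), (17, 37, 13), (17, 38, 13)}
Apply σ_{G ≠ 3}; surviving tuples: {(10, 31, 11), (10, 31, 9), (12, 12, 13), (12, 12, 16), (12, 12, 36), (12, 16, 13), (12, 16, 16), (12, 16, 36), (12, 25, 13), (12, 25, 16), (12, 25, 36), (17, 21, 13), (17, 37, 13), (17, 38, 13)}
π[G, D]: project onto (G, D) (8 duplicate(s) eliminated) → {(11, 10), (13, 12), (13, 17), (16, 12), (36, 12), (9, 10)}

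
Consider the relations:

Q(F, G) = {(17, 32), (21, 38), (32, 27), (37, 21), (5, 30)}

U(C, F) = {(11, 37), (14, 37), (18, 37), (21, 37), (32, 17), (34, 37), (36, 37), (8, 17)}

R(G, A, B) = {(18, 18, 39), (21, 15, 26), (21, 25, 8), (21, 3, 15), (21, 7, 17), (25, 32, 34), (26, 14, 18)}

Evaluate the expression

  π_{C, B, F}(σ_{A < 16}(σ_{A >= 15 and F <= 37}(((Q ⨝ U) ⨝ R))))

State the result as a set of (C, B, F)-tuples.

{(11, 26, 37), (14, 26, 37), (18, 26, 37), (21, 26, 37), (34, 26, 37), (36, 26, 37)}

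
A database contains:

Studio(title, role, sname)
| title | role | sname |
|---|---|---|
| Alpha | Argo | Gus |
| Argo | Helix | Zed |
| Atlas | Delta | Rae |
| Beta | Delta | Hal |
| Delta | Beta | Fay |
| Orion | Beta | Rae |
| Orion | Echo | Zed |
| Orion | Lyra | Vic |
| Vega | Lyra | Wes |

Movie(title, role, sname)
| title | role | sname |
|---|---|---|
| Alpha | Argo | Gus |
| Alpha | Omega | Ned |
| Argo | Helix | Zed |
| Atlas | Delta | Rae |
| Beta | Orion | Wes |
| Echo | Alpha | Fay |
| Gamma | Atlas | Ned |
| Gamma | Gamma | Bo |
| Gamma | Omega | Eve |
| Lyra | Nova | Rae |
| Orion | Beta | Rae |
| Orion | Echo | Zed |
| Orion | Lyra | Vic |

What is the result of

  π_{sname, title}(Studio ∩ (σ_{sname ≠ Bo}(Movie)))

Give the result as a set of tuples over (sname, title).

{(Gus, Alpha), (Rae, Atlas), (Rae, Orion), (Vic, Orion), (Zed, Argo), (Zed, Orion)}

σ[sname ≠ Bo]: keep tuples satisfying sname ≠ Bo → {(Alpha, Argo, Gus), (Alpha, Omega, Ned), (Argo, Helix, Zed), (Atlas, Delta, Rae), (Beta, Orion, Wes), (Echo, Alpha, Fay), (Gamma, Atlas, Ned), (Gamma, Omega, Eve), (Lyra, Nova, Rae), (Orion, Beta, Rae), (Orion, Echo, Zed), (Orion, Lyra, Vic)}
Intersection: {(Alpha, Argo, Gus), (Argo, Helix, Zed), (Atlas, Delta, Rae), (Beta, Delta, Hal), (Delta, Beta, Fay), (Orion, Beta, Rae), (Orion, Echo, Zed), (Orion, Lyra, Vic), (Vega, Lyra, Wes)} with {(Alpha, Argo, Gus), (Alpha, Omega, Ned), (Argo, Helix, Zed), (Atlas, Delta, Rae), (Beta, Orion, Wes), (Echo, Alpha, Fay), (Gamma, Atlas, Ned), (Gamma, Omega, Eve), (Lyra, Nova, Rae), (Orion, Beta, Rae), (Orion, Echo, Zed), (Orion, Lyra, Vic)} → {(Alpha, Argo, Gus), (Argo, Helix, Zed), (Atlas, Delta, Rae), (Orion, Beta, Rae), (Orion, Echo, Zed), (Orion, Lyra, Vic)}
Projecting to sname, title: {(Gus, Alpha), (Rae, Atlas), (Rae, Orion), (Vic, Orion), (Zed, Argo), (Zed, Orion)}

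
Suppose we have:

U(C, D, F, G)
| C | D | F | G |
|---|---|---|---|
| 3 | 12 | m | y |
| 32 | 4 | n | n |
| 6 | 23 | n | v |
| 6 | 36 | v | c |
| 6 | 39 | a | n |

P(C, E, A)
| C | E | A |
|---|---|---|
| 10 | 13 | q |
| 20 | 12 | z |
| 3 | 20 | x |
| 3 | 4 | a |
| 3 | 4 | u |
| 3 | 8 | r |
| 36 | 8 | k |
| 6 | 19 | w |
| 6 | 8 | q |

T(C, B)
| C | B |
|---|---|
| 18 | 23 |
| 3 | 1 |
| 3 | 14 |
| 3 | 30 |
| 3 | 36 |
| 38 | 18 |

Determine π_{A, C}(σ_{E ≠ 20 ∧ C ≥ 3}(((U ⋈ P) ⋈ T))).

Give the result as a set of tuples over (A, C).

Natural join on C: {(3, 12, m, y, 20, x), (3, 12, m, y, 4, a), (3, 12, m, y, 4, u), (3, 12, m, y, 8, r), (6, 23, n, v, 19, w), (6, 23, n, v, 8, q), (6, 36, v, c, 19, w), (6, 36, v, c, 8, q), (6, 39, a, n, 19, w), (6, 39, a, n, 8, q)}
Natural join on C: {(3, 12, m, y, 20, x, 1), (3, 12, m, y, 20, x, 14), (3, 12, m, y, 20, x, 30), (3, 12, m, y, 20, x, 36), (3, 12, m, y, 4, a, 1), (3, 12, m, y, 4, a, 14), (3, 12, m, y, 4, a, 30), (3, 12, m, y, 4, a, 36), (3, 12, m, y, 4, u, 1), (3, 12, m, y, 4, u, 14), (3, 12, m, y, 4, u, 30), (3, 12, m, y, 4, u, 36), (3, 12, m, y, 8, r, 1), (3, 12, m, y, 8, r, 14), (3, 12, m, y, 8, r, 30), (3, 12, m, y, 8, r, 36)}
Selection E ≠ 20 ∧ C ≥ 3: {(3, 12, m, y, 4, a, 1), (3, 12, m, y, 4, a, 14), (3, 12, m, y, 4, a, 30), (3, 12, m, y, 4, a, 36), (3, 12, m, y, 4, u, 1), (3, 12, m, y, 4, u, 14), (3, 12, m, y, 4, u, 30), (3, 12, m, y, 4, u, 36), (3, 12, m, y, 8, r, 1), (3, 12, m, y, 8, r, 14), (3, 12, m, y, 8, r, 30), (3, 12, m, y, 8, r, 36)}
Projecting to A, C (9 duplicate(s) eliminated): {(a, 3), (r, 3), (u, 3)}

{(a, 3), (r, 3), (u, 3)}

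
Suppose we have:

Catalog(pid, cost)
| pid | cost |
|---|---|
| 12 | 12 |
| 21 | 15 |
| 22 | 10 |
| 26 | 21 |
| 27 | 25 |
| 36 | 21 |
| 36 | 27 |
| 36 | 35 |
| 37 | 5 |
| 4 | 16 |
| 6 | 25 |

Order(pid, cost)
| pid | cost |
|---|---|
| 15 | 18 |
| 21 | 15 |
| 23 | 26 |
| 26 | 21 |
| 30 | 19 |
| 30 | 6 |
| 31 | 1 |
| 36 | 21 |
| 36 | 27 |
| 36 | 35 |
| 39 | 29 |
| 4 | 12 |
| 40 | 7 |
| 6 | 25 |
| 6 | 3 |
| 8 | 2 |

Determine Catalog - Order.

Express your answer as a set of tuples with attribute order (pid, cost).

{(12, 12), (22, 10), (27, 25), (37, 5), (4, 16)}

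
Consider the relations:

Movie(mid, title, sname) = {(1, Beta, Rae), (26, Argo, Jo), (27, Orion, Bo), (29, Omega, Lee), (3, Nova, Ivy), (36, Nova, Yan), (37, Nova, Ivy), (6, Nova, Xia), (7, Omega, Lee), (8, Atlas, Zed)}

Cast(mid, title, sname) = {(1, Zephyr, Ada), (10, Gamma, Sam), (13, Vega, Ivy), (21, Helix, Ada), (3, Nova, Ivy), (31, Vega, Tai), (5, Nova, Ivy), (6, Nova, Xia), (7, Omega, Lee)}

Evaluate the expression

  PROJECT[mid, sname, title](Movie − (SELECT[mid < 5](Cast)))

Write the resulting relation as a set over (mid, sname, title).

{(1, Rae, Beta), (26, Jo, Argo), (27, Bo, Orion), (29, Lee, Omega), (36, Yan, Nova), (37, Ivy, Nova), (6, Xia, Nova), (7, Lee, Omega), (8, Zed, Atlas)}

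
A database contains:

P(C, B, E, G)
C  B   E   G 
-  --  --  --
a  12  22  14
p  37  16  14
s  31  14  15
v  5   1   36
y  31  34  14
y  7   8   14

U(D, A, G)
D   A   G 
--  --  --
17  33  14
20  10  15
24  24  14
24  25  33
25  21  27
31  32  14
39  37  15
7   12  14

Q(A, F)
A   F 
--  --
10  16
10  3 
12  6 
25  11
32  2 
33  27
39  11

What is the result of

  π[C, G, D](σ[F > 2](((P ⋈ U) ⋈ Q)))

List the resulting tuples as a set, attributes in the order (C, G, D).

{(a, 14, 17), (a, 14, 7), (p, 14, 17), (p, 14, 7), (s, 15, 20), (y, 14, 17), (y, 14, 7)}

Joining P and U on G yields {(a, 12, 22, 14, 17, 33), (a, 12, 22, 14, 24, 24), (a, 12, 22, 14, 31, 32), (a, 12, 22, 14, 7, 12), (p, 37, 16, 14, 17, 33), (p, 37, 16, 14, 24, 24), (p, 37, 16, 14, 31, 32), (p, 37, 16, 14, 7, 12), (s, 31, 14, 15, 20, 10), (s, 31, 14, 15, 39, 37), (y, 31, 34, 14, 17, 33), (y, 31, 34, 14, 24, 24), (y, 31, 34, 14, 31, 32), (y, 31, 34, 14, 7, 12), (y, 7, 8, 14, 17, 33), (y, 7, 8, 14, 24, 24), (y, 7, 8, 14, 31, 32), (y, 7, 8, 14, 7, 12)}.
Joining (P ⋈ U) and Q on A yields {(a, 12, 22, 14, 17, 33, 27), (a, 12, 22, 14, 31, 32, 2), (a, 12, 22, 14, 7, 12, 6), (p, 37, 16, 14, 17, 33, 27), (p, 37, 16, 14, 31, 32, 2), (p, 37, 16, 14, 7, 12, 6), (s, 31, 14, 15, 20, 10, 16), (s, 31, 14, 15, 20, 10, 3), (y, 31, 34, 14, 17, 33, 27), (y, 31, 34, 14, 31, 32, 2), (y, 31, 34, 14, 7, 12, 6), (y, 7, 8, 14, 17, 33, 27), (y, 7, 8, 14, 31, 32, 2), (y, 7, 8, 14, 7, 12, 6)}.
σ[F > 2]: keep tuples satisfying F > 2 → {(a, 12, 22, 14, 17, 33, 27), (a, 12, 22, 14, 7, 12, 6), (p, 37, 16, 14, 17, 33, 27), (p, 37, 16, 14, 7, 12, 6), (s, 31, 14, 15, 20, 10, 16), (s, 31, 14, 15, 20, 10, 3), (y, 31, 34, 14, 17, 33, 27), (y, 31, 34, 14, 7, 12, 6), (y, 7, 8, 14, 17, 33, 27), (y, 7, 8, 14, 7, 12, 6)}
Keep only column(s) C, G, D (3 duplicate(s) eliminated): {(a, 14, 17), (a, 14, 7), (p, 14, 17), (p, 14, 7), (s, 15, 20), (y, 14, 17), (y, 14, 7)}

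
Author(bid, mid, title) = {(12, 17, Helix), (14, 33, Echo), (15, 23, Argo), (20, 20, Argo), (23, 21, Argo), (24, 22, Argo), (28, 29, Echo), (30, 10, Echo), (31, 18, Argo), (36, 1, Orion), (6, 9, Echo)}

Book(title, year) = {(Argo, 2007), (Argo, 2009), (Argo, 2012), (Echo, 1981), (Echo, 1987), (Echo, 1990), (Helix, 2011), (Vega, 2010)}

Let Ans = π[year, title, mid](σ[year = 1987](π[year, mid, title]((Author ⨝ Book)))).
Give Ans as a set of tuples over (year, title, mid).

Author ⋈ Book (natural join on title): {(12, 17, Helix, 2011), (14, 33, Echo, 1981), (14, 33, Echo, 1987), (14, 33, Echo, 1990), (15, 23, Argo, 2007), (15, 23, Argo, 2009), (15, 23, Argo, 2012), (20, 20, Argo, 2007), (20, 20, Argo, 2009), (20, 20, Argo, 2012), (23, 21, Argo, 2007), (23, 21, Argo, 2009), (23, 21, Argo, 2012), (24, 22, Argo, 2007), (24, 22, Argo, 2009), (24, 22, Argo, 2012), (28, 29, Echo, 1981), (28, 29, Echo, 1987), (28, 29, Echo, 1990), (30, 10, Echo, 1981), (30, 10, Echo, 1987), (30, 10, Echo, 1990), (31, 18, Argo, 2007), (31, 18, Argo, 2009), (31, 18, Argo, 2012), (6, 9, Echo, 1981), (6, 9, Echo, 1987), (6, 9, Echo, 1990)}
Projecting to year, mid, title: {(1981, 10, Echo), (1981, 29, Echo), (1981, 33, Echo), (1981, 9, Echo), (1987, 10, Echo), (1987, 29, Echo), (1987, 33, Echo), (1987, 9, Echo), (1990, 10, Echo), (1990, 29, Echo), (1990, 33, Echo), (1990, 9, Echo), (2007, 18, Argo), (2007, 20, Argo), (2007, 21, Argo), (2007, 22, Argo), (2007, 23, Argo), (2009, 18, Argo), (2009, 20, Argo), (2009, 21, Argo), (2009, 22, Argo), (2009, 23, Argo), (2011, 17, Helix), (2012, 18, Argo), (2012, 20, Argo), (2012, 21, Argo), (2012, 22, Argo), (2012, 23, Argo)}
σ[year = 1987]: keep tuples satisfying year = 1987 → {(1987, 10, Echo), (1987, 29, Echo), (1987, 33, Echo), (1987, 9, Echo)}
Projecting to year, title, mid: {(1987, Echo, 10), (1987, Echo, 29), (1987, Echo, 33), (1987, Echo, 9)}

{(1987, Echo, 10), (1987, Echo, 29), (1987, Echo, 33), (1987, Echo, 9)}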